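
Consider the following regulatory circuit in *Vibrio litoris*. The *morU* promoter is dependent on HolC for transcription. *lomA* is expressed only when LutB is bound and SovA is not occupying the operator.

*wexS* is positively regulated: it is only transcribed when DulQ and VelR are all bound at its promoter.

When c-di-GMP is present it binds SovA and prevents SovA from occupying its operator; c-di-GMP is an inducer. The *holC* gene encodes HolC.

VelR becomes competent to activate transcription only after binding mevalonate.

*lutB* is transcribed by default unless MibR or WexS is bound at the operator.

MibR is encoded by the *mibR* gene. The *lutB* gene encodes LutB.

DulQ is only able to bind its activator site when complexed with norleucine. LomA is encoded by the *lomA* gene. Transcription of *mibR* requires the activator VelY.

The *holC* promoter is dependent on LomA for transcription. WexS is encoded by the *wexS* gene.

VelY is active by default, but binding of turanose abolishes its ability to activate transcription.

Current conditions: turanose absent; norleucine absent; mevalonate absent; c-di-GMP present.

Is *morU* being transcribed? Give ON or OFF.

Turanose is absent, so VelY is active.
No repressor is bound and VelY is active, so *mibR* is transcribed.
So MibR is produced and active.
Norleucine is absent, so DulQ is inactive.
Mevalonate is absent, so VelR is inactive.
Required activator DulQ is absent, so *wexS* is not transcribed.
So WexS is not produced.
With repressor MibR bound, *lutB* is not transcribed.
So LutB is not produced.
c-di-GMP is present, so SovA is inactive.
Required activator LutB is absent, so *lomA* is not transcribed.
So LomA is not produced.
Required activator LomA is absent, so *holC* is not transcribed.
So HolC is not produced.
Required activator HolC is absent, so *morU* is not transcribed.

OFF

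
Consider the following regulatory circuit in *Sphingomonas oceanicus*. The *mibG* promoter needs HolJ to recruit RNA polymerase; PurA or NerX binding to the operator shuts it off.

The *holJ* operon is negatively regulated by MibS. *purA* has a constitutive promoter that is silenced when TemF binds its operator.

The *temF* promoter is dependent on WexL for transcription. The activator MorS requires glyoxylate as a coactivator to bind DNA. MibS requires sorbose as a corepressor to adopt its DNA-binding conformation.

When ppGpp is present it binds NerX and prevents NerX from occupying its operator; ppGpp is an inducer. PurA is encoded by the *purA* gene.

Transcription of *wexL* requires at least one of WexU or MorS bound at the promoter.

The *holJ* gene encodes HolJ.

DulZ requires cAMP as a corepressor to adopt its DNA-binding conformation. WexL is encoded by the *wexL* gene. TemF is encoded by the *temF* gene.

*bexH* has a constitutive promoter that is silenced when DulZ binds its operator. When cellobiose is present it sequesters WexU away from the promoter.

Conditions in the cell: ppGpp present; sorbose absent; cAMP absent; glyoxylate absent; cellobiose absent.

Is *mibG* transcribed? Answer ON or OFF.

ON

Sorbose is absent, so MibS is inactive.
With no repressor bound, *holJ* is transcribed.
So HolJ is produced and active.
Cellobiose is absent, so WexU is active.
Glyoxylate is absent, so MorS is inactive.
Activator WexU is present, so *wexL* is transcribed.
So WexL is produced and active.
No repressor is bound and WexL is active, so *temF* is transcribed.
So TemF is produced and active.
With repressor TemF bound, *purA* is not transcribed.
So PurA is not produced.
ppGpp is present, so NerX is inactive.
No repressor is bound and HolJ is active, so *mibG* is transcribed.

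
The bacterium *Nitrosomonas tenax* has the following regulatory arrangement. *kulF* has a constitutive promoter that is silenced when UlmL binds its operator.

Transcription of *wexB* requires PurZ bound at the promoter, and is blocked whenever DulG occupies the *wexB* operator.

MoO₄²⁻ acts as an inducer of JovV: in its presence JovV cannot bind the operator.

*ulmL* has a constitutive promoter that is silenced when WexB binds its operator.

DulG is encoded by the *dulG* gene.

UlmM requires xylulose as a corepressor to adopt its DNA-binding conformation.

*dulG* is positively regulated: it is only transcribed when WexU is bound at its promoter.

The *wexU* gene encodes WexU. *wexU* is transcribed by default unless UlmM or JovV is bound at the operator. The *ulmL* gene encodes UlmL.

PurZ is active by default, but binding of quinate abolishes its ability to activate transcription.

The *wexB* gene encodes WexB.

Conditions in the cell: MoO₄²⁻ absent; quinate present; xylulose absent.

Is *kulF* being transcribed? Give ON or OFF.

Xylulose is absent, so UlmM is inactive.
MoO₄²⁻ is absent, so JovV is active.
With repressor JovV bound, *wexU* is not transcribed.
So WexU is not produced.
Required activator WexU is absent, so *dulG* is not transcribed.
So DulG is not produced.
Quinate is present, so PurZ is inactive.
Required activator PurZ is absent, so *wexB* is not transcribed.
So WexB is not produced.
With no repressor bound, *ulmL* is transcribed.
So UlmL is produced and active.
With repressor UlmL bound, *kulF* is not transcribed.

OFF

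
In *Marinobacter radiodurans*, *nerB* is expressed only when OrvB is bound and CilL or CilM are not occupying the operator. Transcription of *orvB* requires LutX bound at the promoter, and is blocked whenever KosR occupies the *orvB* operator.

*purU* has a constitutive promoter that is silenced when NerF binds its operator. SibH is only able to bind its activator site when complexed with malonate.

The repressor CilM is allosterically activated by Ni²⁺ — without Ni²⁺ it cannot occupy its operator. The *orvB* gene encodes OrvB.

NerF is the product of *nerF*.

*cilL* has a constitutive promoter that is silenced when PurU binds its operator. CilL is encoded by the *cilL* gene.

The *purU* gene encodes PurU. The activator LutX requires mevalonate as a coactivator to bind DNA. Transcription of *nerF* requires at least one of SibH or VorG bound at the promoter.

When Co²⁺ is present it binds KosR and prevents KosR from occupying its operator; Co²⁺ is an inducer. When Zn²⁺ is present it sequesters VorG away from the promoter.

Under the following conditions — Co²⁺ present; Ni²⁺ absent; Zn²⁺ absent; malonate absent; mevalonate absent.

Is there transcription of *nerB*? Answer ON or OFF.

Malonate is absent, so SibH is inactive.
Zn²⁺ is absent, so VorG is active.
Activator VorG is present, so *nerF* is transcribed.
So NerF is produced and active.
With repressor NerF bound, *purU* is not transcribed.
So PurU is not produced.
With no repressor bound, *cilL* is transcribed.
So CilL is produced and active.
Ni²⁺ is absent, so CilM is inactive.
Mevalonate is absent, so LutX is inactive.
Co²⁺ is present, so KosR is inactive.
Required activator LutX is absent, so *orvB* is not transcribed.
So OrvB is not produced.
With repressor CilL bound, *nerB* is not transcribed.

OFF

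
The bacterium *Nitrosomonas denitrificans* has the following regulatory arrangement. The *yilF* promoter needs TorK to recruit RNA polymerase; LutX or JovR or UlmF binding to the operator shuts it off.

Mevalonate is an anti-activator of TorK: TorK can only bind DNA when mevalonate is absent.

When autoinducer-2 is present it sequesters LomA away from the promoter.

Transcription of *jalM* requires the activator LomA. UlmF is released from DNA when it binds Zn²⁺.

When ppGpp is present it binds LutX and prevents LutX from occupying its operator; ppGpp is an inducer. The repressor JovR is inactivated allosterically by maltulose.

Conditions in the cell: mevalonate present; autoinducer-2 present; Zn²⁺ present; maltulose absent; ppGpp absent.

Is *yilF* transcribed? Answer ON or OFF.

OFF

ppGpp is absent, so LutX is active.
Maltulose is absent, so JovR is active.
Mevalonate is present, so TorK is inactive.
Zn²⁺ is present, so UlmF is inactive.
With repressor LutX bound, *yilF* is not transcribed.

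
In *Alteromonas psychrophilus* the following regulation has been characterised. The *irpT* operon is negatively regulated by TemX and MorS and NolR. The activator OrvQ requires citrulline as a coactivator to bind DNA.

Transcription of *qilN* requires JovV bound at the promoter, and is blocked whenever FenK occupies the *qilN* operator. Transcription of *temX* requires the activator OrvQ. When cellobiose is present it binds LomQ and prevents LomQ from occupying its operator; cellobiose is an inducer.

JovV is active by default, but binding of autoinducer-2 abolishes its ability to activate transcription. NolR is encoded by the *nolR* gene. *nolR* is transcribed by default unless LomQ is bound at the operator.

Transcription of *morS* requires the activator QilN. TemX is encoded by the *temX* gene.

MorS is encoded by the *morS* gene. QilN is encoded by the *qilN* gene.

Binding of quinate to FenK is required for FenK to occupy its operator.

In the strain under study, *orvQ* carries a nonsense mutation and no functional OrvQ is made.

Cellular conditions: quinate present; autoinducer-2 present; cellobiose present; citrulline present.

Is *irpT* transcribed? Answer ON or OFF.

OrvQ is non-functional in this strain, so it has no effect.
Required activator OrvQ is absent, so *temX* is not transcribed.
So TemX is not produced.
Quinate is present, so FenK is active.
Autoinducer-2 is present, so JovV is inactive.
With repressor FenK bound, *qilN* is not transcribed.
So QilN is not produced.
Required activator QilN is absent, so *morS* is not transcribed.
So MorS is not produced.
Cellobiose is present, so LomQ is inactive.
With no repressor bound, *nolR* is transcribed.
So NolR is produced and active.
With repressor NolR bound, *irpT* is not transcribed.

OFF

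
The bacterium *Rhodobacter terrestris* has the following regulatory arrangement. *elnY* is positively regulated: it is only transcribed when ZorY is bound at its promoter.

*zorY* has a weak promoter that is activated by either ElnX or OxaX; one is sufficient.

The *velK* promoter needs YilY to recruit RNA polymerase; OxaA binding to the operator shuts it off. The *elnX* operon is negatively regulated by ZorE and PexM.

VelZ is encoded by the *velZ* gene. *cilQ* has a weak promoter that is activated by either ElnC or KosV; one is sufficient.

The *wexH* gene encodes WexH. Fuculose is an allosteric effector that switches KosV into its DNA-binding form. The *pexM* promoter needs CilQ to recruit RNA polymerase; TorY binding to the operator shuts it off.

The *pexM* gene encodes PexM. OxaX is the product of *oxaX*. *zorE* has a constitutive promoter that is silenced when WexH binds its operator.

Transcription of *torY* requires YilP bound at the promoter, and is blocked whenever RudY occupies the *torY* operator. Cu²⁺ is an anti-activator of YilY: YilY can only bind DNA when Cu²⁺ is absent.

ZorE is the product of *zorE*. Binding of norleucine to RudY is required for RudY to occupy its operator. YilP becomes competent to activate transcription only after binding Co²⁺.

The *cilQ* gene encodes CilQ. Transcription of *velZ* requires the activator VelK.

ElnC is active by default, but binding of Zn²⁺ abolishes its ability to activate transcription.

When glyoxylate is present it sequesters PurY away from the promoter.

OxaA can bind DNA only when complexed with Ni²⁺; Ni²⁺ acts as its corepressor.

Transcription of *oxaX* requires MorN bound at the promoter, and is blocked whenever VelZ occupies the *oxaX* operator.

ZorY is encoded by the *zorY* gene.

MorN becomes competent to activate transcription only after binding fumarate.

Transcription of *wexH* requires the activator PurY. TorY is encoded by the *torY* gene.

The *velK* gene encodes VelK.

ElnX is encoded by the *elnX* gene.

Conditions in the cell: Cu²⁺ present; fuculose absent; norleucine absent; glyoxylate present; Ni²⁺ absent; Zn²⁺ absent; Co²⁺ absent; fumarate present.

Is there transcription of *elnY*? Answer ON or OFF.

Glyoxylate is present, so PurY is inactive.
Required activator PurY is absent, so *wexH* is not transcribed.
So WexH is not produced.
With no repressor bound, *zorE* is transcribed.
So ZorE is produced and active.
Zn²⁺ is absent, so ElnC is active.
Fuculose is absent, so KosV is inactive.
Activator ElnC is present, so *cilQ* is transcribed.
So CilQ is produced and active.
Norleucine is absent, so RudY is inactive.
Co²⁺ is absent, so YilP is inactive.
Required activator YilP is absent, so *torY* is not transcribed.
So TorY is not produced.
No repressor is bound and CilQ is active, so *pexM* is transcribed.
So PexM is produced and active.
With repressor ZorE bound, *elnX* is not transcribed.
So ElnX is not produced.
Fumarate is present, so MorN is active.
Cu²⁺ is present, so YilY is inactive.
Ni²⁺ is absent, so OxaA is inactive.
Required activator YilY is absent, so *velK* is not transcribed.
So VelK is not produced.
Required activator VelK is absent, so *velZ* is not transcribed.
So VelZ is not produced.
No repressor is bound and MorN is active, so *oxaX* is transcribed.
So OxaX is produced and active.
Activator OxaX is present, so *zorY* is transcribed.
So ZorY is produced and active.
No repressor is bound and ZorY is active, so *elnY* is transcribed.

ON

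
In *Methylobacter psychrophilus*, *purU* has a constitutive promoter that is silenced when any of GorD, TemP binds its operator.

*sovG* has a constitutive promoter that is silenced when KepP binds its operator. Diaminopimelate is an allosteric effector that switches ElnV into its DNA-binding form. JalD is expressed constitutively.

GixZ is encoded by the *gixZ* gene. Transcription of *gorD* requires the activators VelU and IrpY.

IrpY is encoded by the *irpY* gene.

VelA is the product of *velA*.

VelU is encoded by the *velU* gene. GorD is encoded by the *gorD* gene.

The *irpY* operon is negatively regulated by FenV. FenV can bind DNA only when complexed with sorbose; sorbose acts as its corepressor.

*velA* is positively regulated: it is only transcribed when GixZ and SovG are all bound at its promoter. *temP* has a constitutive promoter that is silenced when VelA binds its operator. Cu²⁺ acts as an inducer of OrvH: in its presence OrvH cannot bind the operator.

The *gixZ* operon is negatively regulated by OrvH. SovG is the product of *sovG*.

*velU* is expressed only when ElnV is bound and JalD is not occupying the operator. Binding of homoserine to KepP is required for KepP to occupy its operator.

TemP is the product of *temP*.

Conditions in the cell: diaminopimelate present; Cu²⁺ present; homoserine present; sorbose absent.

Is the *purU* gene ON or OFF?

Diaminopimelate is present, so ElnV is active.
JalD is produced constitutively and is active.
With repressor JalD bound, *velU* is not transcribed.
So VelU is not produced.
Sorbose is absent, so FenV is inactive.
With no repressor bound, *irpY* is transcribed.
So IrpY is produced and active.
Required activator VelU is absent, so *gorD* is not transcribed.
So GorD is not produced.
Cu²⁺ is present, so OrvH is inactive.
With no repressor bound, *gixZ* is transcribed.
So GixZ is produced and active.
Homoserine is present, so KepP is active.
With repressor KepP bound, *sovG* is not transcribed.
So SovG is not produced.
Required activator SovG is absent, so *velA* is not transcribed.
So VelA is not produced.
With no repressor bound, *temP* is transcribed.
So TemP is produced and active.
With repressor TemP bound, *purU* is not transcribed.

OFF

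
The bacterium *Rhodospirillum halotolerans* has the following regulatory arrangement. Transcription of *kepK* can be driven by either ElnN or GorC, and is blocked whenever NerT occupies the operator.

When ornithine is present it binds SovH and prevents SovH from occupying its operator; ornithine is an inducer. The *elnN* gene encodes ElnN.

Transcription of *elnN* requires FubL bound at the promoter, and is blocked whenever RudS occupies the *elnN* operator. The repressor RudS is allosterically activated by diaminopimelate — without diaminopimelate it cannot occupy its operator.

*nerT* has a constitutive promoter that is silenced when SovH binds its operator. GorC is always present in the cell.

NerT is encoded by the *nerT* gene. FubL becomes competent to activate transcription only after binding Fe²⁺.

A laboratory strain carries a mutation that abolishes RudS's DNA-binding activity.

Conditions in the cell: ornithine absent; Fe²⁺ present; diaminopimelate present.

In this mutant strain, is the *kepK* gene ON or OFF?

Ornithine is absent, so SovH is active.
With repressor SovH bound, *nerT* is not transcribed.
So NerT is not produced.
Fe²⁺ is present, so FubL is active.
RudS is non-functional in this strain, so it has no effect.
No repressor is bound and FubL is active, so *elnN* is transcribed.
So ElnN is produced and active.
GorC is produced constitutively and is active.
Activator ElnN is present, so *kepK* is transcribed.

ON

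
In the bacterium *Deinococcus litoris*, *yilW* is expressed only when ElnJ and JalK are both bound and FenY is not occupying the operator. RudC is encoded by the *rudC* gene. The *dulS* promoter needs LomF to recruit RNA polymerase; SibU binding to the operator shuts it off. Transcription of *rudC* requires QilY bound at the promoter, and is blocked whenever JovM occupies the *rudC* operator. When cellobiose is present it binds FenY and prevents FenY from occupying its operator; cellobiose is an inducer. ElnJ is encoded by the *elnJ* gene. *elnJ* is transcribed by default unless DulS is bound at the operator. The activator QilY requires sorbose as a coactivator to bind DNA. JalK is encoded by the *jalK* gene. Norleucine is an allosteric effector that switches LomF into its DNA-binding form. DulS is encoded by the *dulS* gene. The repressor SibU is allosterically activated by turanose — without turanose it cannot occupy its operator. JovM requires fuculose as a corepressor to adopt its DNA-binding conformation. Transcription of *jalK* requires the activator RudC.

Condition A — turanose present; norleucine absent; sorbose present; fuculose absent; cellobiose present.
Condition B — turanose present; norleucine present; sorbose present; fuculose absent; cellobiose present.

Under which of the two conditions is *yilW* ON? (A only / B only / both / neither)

Condition A:
Turanose is present, so SibU is active.
Norleucine is absent, so LomF is inactive.
With repressor SibU bound, *dulS* is not transcribed.
So DulS is not produced.
With no repressor bound, *elnJ* is transcribed.
So ElnJ is produced and active.
Sorbose is present, so QilY is active.
Fuculose is absent, so JovM is inactive.
No repressor is bound and QilY is active, so *rudC* is transcribed.
So RudC is produced and active.
No repressor is bound and RudC is active, so *jalK* is transcribed.
So JalK is produced and active.
Cellobiose is present, so FenY is inactive.
No repressor is bound and ElnJ and JalK are active, so *yilW* is transcribed.
→ *yilW* is ON in A.
Condition B:
Turanose is present, so SibU is active.
Norleucine is present, so LomF is active.
With repressor SibU bound, *dulS* is not transcribed.
So DulS is not produced.
With no repressor bound, *elnJ* is transcribed.
So ElnJ is produced and active.
Sorbose is present, so QilY is active.
Fuculose is absent, so JovM is inactive.
No repressor is bound and QilY is active, so *rudC* is transcribed.
So RudC is produced and active.
No repressor is bound and RudC is active, so *jalK* is transcribed.
So JalK is produced and active.
Cellobiose is present, so FenY is inactive.
No repressor is bound and ElnJ and JalK are active, so *yilW* is transcribed.
→ *yilW* is ON in B.

both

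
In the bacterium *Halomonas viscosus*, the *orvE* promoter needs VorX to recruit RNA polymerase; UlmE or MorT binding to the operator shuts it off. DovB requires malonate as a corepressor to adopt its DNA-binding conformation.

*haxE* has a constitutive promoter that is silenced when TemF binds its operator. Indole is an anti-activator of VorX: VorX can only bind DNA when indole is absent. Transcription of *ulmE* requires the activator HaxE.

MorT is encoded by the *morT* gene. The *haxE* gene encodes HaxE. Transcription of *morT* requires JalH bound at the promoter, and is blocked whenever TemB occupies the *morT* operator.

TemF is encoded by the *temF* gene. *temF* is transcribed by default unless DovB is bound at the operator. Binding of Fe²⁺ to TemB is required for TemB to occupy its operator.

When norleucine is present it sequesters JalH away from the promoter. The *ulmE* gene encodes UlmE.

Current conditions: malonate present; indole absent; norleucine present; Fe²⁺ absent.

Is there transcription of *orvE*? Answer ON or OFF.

OFF

Indole is absent, so VorX is active.
Malonate is present, so DovB is active.
With repressor DovB bound, *temF* is not transcribed.
So TemF is not produced.
With no repressor bound, *haxE* is transcribed.
So HaxE is produced and active.
No repressor is bound and HaxE is active, so *ulmE* is transcribed.
So UlmE is produced and active.
Norleucine is present, so JalH is inactive.
Fe²⁺ is absent, so TemB is inactive.
Required activator JalH is absent, so *morT* is not transcribed.
So MorT is not produced.
With repressor UlmE bound, *orvE* is not transcribed.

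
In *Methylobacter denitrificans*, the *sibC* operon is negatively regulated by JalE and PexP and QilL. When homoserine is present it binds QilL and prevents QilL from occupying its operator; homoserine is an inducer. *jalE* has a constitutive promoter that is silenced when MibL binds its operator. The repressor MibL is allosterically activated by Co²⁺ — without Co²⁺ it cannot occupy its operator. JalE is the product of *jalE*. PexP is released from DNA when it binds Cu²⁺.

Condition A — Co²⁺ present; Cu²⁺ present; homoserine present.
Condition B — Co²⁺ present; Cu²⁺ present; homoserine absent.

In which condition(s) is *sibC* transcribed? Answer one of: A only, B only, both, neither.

Condition A:
Co²⁺ is present, so MibL is active.
With repressor MibL bound, *jalE* is not transcribed.
So JalE is not produced.
Cu²⁺ is present, so PexP is inactive.
Homoserine is present, so QilL is inactive.
With no repressor bound, *sibC* is transcribed.
→ *sibC* is ON in A.
Condition B:
Co²⁺ is present, so MibL is active.
With repressor MibL bound, *jalE* is not transcribed.
So JalE is not produced.
Cu²⁺ is present, so PexP is inactive.
Homoserine is absent, so QilL is active.
With repressor QilL bound, *sibC* is not transcribed.
→ *sibC* is OFF in B.

A only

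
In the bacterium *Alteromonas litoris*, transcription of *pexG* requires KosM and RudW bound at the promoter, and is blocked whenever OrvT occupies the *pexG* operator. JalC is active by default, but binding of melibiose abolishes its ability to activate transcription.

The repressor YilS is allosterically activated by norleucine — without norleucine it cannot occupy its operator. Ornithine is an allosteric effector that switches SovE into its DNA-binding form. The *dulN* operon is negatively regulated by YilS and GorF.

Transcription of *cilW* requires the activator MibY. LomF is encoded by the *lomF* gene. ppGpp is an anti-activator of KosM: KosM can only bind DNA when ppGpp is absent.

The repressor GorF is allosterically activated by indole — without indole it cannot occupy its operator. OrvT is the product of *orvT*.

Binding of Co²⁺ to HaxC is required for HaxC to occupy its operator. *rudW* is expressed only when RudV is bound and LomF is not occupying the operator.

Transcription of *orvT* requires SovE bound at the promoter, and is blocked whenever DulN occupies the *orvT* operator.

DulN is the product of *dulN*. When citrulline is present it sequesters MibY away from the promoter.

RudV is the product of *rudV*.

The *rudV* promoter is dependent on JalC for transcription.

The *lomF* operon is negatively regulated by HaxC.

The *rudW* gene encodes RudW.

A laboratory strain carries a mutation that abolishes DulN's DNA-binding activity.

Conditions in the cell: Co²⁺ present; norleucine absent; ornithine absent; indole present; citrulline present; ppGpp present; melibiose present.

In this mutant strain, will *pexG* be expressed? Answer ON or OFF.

ppGpp is present, so KosM is inactive.
Ornithine is absent, so SovE is inactive.
DulN is non-functional in this strain, so it has no effect.
Required activator SovE is absent, so *orvT* is not transcribed.
So OrvT is not produced.
Co²⁺ is present, so HaxC is active.
With repressor HaxC bound, *lomF* is not transcribed.
So LomF is not produced.
Melibiose is present, so JalC is inactive.
Required activator JalC is absent, so *rudV* is not transcribed.
So RudV is not produced.
Required activator RudV is absent, so *rudW* is not transcribed.
So RudW is not produced.
Required activator KosM is absent, so *pexG* is not transcribed.

OFF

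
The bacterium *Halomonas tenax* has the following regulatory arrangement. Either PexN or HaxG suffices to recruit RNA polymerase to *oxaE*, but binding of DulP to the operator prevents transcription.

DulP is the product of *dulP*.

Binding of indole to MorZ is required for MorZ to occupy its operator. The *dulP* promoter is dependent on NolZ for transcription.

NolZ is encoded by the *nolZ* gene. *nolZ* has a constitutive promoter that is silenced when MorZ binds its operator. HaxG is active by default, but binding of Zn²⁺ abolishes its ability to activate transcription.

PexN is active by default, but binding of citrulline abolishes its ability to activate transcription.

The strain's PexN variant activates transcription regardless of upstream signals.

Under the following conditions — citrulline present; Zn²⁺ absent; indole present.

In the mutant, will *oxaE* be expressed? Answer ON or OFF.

ON

PexN is constitutively active in this strain.
Zn²⁺ is absent, so HaxG is active.
Indole is present, so MorZ is active.
With repressor MorZ bound, *nolZ* is not transcribed.
So NolZ is not produced.
Required activator NolZ is absent, so *dulP* is not transcribed.
So DulP is not produced.
Activator PexN is present, so *oxaE* is transcribed.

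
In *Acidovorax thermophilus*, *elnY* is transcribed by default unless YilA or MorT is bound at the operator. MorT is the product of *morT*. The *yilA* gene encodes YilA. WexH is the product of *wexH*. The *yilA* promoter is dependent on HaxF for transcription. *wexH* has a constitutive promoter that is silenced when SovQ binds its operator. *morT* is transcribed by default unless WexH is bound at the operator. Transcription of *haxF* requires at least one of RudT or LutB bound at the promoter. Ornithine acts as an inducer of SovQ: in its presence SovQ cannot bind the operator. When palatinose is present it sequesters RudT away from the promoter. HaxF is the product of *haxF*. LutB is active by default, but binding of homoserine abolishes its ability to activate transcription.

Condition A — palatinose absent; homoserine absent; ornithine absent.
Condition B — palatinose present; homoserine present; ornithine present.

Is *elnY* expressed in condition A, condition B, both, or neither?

B only

Condition A:
Palatinose is absent, so RudT is active.
Homoserine is absent, so LutB is active.
Activator RudT is present, so *haxF* is transcribed.
So HaxF is produced and active.
No repressor is bound and HaxF is active, so *yilA* is transcribed.
So YilA is produced and active.
Ornithine is absent, so SovQ is active.
With repressor SovQ bound, *wexH* is not transcribed.
So WexH is not produced.
With no repressor bound, *morT* is transcribed.
So MorT is produced and active.
With repressor YilA bound, *elnY* is not transcribed.
→ *elnY* is OFF in A.
Condition B:
Palatinose is present, so RudT is inactive.
Homoserine is present, so LutB is inactive.
No activator is available at the *haxF* promoter, so *haxF* is not transcribed.
So HaxF is not produced.
Required activator HaxF is absent, so *yilA* is not transcribed.
So YilA is not produced.
Ornithine is present, so SovQ is inactive.
With no repressor bound, *wexH* is transcribed.
So WexH is produced and active.
With repressor WexH bound, *morT* is not transcribed.
So MorT is not produced.
With no repressor bound, *elnY* is transcribed.
→ *elnY* is ON in B.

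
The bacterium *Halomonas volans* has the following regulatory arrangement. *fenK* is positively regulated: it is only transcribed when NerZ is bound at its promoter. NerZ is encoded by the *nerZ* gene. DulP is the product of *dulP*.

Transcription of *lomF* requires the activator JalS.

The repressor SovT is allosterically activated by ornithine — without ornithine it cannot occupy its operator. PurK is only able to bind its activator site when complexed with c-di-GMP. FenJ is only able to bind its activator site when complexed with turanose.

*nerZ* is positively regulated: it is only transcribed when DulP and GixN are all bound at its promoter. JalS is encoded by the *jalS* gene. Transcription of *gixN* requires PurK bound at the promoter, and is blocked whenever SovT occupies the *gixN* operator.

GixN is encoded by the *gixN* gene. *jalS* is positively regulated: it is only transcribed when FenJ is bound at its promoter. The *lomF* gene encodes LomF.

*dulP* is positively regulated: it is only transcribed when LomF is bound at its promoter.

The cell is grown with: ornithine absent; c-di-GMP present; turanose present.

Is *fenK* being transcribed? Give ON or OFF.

ON

Turanose is present, so FenJ is active.
No repressor is bound and FenJ is active, so *jalS* is transcribed.
So JalS is produced and active.
No repressor is bound and JalS is active, so *lomF* is transcribed.
So LomF is produced and active.
No repressor is bound and LomF is active, so *dulP* is transcribed.
So DulP is produced and active.
Ornithine is absent, so SovT is inactive.
c-di-GMP is present, so PurK is active.
No repressor is bound and PurK is active, so *gixN* is transcribed.
So GixN is produced and active.
No repressor is bound and DulP and GixN are active, so *nerZ* is transcribed.
So NerZ is produced and active.
No repressor is bound and NerZ is active, so *fenK* is transcribed.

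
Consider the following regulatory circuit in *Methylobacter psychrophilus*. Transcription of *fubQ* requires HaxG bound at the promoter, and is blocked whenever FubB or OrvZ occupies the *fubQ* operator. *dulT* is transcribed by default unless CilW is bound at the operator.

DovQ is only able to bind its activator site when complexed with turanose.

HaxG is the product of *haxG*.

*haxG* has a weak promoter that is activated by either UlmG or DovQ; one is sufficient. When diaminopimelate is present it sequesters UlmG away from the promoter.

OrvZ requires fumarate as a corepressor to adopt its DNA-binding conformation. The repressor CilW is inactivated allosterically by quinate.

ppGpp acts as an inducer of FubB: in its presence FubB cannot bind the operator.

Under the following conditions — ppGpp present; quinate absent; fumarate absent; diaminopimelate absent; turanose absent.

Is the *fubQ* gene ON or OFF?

ON

ppGpp is present, so FubB is inactive.
Fumarate is absent, so OrvZ is inactive.
Diaminopimelate is absent, so UlmG is active.
Turanose is absent, so DovQ is inactive.
Activator UlmG is present, so *haxG* is transcribed.
So HaxG is produced and active.
No repressor is bound and HaxG is active, so *fubQ* is transcribed.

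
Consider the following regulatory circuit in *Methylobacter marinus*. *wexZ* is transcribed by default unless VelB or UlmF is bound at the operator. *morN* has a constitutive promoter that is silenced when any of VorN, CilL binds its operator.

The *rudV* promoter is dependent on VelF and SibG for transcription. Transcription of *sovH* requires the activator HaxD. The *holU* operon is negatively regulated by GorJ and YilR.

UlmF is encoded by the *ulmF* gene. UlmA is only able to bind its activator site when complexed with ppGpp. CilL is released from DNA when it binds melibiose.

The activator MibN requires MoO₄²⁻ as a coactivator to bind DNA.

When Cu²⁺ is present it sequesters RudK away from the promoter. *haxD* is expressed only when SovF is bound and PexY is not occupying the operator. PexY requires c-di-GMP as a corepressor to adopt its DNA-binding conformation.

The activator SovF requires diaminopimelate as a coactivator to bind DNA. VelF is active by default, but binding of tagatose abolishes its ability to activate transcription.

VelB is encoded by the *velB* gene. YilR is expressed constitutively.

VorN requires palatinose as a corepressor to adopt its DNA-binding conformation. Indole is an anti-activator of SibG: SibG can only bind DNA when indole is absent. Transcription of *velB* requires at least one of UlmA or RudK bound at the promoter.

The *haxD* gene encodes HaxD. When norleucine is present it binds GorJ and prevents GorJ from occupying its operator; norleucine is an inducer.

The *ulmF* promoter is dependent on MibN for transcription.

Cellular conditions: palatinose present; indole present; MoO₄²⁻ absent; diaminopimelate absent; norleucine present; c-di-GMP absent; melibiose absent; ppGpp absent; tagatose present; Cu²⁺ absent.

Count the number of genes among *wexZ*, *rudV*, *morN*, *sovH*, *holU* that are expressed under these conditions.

0

ppGpp is absent, so UlmA is inactive.
Cu²⁺ is absent, so RudK is active.
Activator RudK is present, so *velB* is transcribed.
So VelB is produced and active.
MoO₄²⁻ is absent, so MibN is inactive.
Required activator MibN is absent, so *ulmF* is not transcribed.
So UlmF is not produced.
With repressor VelB bound, *wexZ* is not transcribed.
→ *wexZ* is OFF.
Tagatose is present, so VelF is inactive.
Indole is present, so SibG is inactive.
Required activator VelF is absent, so *rudV* is not transcribed.
→ *rudV* is OFF.
Palatinose is present, so VorN is active.
Melibiose is absent, so CilL is active.
With repressor VorN bound, *morN* is not transcribed.
→ *morN* is OFF.
Diaminopimelate is absent, so SovF is inactive.
c-di-GMP is absent, so PexY is inactive.
Required activator SovF is absent, so *haxD* is not transcribed.
So HaxD is not produced.
Required activator HaxD is absent, so *sovH* is not transcribed.
→ *sovH* is OFF.
Norleucine is present, so GorJ is inactive.
YilR is produced constitutively and is active.
With repressor YilR bound, *holU* is not transcribed.
→ *holU* is OFF.
0 of the 5 genes are transcribed.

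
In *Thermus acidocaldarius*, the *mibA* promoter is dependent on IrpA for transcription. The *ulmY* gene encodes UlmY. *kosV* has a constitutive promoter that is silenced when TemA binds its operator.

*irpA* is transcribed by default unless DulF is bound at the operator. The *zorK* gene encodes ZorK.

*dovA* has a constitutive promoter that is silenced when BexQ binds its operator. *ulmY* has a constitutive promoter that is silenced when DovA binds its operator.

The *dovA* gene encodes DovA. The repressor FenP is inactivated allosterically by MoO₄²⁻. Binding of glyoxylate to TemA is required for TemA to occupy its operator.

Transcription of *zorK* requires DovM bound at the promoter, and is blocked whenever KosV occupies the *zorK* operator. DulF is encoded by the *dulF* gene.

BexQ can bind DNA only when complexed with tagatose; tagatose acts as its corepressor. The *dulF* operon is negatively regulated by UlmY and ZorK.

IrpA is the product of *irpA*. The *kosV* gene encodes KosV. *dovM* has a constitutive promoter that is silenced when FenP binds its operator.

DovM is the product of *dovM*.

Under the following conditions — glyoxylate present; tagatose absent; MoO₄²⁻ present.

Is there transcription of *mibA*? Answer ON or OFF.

Tagatose is absent, so BexQ is inactive.
With no repressor bound, *dovA* is transcribed.
So DovA is produced and active.
With repressor DovA bound, *ulmY* is not transcribed.
So UlmY is not produced.
Glyoxylate is present, so TemA is active.
With repressor TemA bound, *kosV* is not transcribed.
So KosV is not produced.
MoO₄²⁻ is present, so FenP is inactive.
With no repressor bound, *dovM* is transcribed.
So DovM is produced and active.
No repressor is bound and DovM is active, so *zorK* is transcribed.
So ZorK is produced and active.
With repressor ZorK bound, *dulF* is not transcribed.
So DulF is not produced.
With no repressor bound, *irpA* is transcribed.
So IrpA is produced and active.
No repressor is bound and IrpA is active, so *mibA* is transcribed.

ON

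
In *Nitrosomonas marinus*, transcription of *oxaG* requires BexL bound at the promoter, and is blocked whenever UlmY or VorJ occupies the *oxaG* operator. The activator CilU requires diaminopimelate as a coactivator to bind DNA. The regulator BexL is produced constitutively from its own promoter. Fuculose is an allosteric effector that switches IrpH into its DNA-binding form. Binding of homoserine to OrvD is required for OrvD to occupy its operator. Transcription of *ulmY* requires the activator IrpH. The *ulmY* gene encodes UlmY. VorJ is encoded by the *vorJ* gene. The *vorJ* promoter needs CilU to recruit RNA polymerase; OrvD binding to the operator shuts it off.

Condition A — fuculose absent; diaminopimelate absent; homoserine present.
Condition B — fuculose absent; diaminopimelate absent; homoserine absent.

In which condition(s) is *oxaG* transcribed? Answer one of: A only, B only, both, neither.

Condition A:
BexL is produced constitutively and is active.
Fuculose is absent, so IrpH is inactive.
Required activator IrpH is absent, so *ulmY* is not transcribed.
So UlmY is not produced.
Diaminopimelate is absent, so CilU is inactive.
Homoserine is present, so OrvD is active.
With repressor OrvD bound, *vorJ* is not transcribed.
So VorJ is not produced.
No repressor is bound and BexL is active, so *oxaG* is transcribed.
→ *oxaG* is ON in A.
Condition B:
BexL is produced constitutively and is active.
Fuculose is absent, so IrpH is inactive.
Required activator IrpH is absent, so *ulmY* is not transcribed.
So UlmY is not produced.
Diaminopimelate is absent, so CilU is inactive.
Homoserine is absent, so OrvD is inactive.
Required activator CilU is absent, so *vorJ* is not transcribed.
So VorJ is not produced.
No repressor is bound and BexL is active, so *oxaG* is transcribed.
→ *oxaG* is ON in B.

both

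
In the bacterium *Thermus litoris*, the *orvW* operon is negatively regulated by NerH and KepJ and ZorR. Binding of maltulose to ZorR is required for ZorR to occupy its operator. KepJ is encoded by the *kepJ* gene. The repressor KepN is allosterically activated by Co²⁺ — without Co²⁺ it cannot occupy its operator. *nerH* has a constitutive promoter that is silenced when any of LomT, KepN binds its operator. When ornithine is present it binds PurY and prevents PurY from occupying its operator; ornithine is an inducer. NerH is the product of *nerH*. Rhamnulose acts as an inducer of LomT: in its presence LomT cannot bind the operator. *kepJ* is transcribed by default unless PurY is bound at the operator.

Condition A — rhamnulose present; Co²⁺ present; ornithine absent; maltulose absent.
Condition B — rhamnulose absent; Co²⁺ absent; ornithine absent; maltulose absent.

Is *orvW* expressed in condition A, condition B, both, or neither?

Condition A:
Rhamnulose is present, so LomT is inactive.
Co²⁺ is present, so KepN is active.
With repressor KepN bound, *nerH* is not transcribed.
So NerH is not produced.
Ornithine is absent, so PurY is active.
With repressor PurY bound, *kepJ* is not transcribed.
So KepJ is not produced.
Maltulose is absent, so ZorR is inactive.
With no repressor bound, *orvW* is transcribed.
→ *orvW* is ON in A.
Condition B:
Rhamnulose is absent, so LomT is active.
Co²⁺ is absent, so KepN is inactive.
With repressor LomT bound, *nerH* is not transcribed.
So NerH is not produced.
Ornithine is absent, so PurY is active.
With repressor PurY bound, *kepJ* is not transcribed.
So KepJ is not produced.
Maltulose is absent, so ZorR is inactive.
With no repressor bound, *orvW* is transcribed.
→ *orvW* is ON in B.

both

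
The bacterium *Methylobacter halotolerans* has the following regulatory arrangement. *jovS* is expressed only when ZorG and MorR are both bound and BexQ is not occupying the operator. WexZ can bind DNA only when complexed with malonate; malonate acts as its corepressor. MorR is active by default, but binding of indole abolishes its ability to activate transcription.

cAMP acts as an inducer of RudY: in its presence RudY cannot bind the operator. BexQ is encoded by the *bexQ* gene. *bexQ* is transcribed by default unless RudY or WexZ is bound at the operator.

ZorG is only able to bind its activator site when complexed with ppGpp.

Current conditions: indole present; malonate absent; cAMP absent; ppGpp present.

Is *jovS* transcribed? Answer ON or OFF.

OFF

ppGpp is present, so ZorG is active.
Indole is present, so MorR is inactive.
cAMP is absent, so RudY is active.
Malonate is absent, so WexZ is inactive.
With repressor RudY bound, *bexQ* is not transcribed.
So BexQ is not produced.
Required activator MorR is absent, so *jovS* is not transcribed.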